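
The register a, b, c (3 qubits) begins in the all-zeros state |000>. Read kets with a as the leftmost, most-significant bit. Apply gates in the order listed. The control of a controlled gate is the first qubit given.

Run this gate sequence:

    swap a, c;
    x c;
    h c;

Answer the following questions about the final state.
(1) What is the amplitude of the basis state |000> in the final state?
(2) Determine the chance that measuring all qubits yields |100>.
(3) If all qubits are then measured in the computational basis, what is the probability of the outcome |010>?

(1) The final state's coefficient on |000> equals sqrt(2)/2.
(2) Outcome |100> occurs with probability 0.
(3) A full measurement returns |010> with probability 0.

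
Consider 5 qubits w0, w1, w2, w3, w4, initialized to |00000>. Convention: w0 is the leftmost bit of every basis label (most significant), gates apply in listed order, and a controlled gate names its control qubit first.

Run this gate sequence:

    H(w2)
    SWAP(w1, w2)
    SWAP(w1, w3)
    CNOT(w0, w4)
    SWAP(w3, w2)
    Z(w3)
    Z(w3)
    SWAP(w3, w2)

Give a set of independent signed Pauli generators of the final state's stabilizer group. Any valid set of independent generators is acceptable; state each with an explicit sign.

One valid set of independent stabilizer generators is +IIIXI, +ZIIII, +IZIII, +IIZII, +IIIIZ (any independent generating set of the same group is equally correct). Key observation: the block from step 5 through step 8 cancels to the identity and can be dropped.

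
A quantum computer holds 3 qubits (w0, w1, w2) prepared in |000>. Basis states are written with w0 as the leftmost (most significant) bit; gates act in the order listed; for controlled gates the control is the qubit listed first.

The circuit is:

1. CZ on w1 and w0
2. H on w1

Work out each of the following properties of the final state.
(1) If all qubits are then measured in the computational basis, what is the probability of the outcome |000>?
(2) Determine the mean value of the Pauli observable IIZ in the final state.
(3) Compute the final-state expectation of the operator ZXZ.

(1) The probability of measuring |000> is 1/2.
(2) In the final state, IIZ has expectation 1.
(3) In the final state, ZXZ has expectation 1.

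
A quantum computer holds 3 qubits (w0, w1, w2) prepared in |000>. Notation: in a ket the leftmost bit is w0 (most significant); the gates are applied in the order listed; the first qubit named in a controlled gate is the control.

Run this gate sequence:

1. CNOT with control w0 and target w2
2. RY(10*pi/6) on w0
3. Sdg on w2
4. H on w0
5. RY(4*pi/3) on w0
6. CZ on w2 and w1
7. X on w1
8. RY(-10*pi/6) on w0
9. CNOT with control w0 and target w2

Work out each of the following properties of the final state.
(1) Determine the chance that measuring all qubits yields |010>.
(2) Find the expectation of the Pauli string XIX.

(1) Outcome |010> occurs with probability 1/2.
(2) The observable XIX averages to 1.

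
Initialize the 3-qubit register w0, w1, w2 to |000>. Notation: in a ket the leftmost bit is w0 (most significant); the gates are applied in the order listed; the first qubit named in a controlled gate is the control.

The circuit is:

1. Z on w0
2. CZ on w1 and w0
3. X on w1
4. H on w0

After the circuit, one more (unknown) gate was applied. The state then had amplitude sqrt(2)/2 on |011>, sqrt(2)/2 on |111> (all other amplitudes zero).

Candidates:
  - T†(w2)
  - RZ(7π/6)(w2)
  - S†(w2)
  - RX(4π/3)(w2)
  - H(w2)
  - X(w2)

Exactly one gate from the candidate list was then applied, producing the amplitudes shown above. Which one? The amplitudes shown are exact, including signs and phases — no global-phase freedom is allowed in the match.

The unique candidate consistent with the amplitudes is X(w2).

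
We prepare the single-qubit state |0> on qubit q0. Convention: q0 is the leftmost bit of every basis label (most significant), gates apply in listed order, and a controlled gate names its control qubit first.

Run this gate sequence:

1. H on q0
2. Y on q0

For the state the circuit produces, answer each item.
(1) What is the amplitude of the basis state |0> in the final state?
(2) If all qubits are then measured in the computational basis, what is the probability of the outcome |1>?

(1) |0> carries amplitude -sqrt(2)*I/2 in the final state.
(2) Outcome |1> occurs with probability 1/2.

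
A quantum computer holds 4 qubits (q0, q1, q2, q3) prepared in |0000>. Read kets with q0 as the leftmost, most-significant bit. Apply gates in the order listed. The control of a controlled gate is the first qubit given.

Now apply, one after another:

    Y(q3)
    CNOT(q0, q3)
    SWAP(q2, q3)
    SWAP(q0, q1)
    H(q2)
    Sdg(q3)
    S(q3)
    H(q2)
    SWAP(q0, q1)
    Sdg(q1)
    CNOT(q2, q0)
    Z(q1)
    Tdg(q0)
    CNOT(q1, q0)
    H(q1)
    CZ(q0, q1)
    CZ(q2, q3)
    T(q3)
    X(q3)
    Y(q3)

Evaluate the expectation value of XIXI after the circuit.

The observable XIXI averages to 0.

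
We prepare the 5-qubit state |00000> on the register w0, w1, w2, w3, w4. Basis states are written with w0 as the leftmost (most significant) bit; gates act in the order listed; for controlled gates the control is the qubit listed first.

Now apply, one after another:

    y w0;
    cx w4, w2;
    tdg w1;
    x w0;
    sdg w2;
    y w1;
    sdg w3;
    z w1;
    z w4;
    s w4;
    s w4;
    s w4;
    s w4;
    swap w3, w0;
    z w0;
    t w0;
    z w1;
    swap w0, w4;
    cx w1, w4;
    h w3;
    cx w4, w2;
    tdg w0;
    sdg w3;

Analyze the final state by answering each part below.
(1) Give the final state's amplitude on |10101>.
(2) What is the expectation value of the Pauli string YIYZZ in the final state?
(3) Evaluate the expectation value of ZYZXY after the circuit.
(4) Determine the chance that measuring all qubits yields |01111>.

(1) The amplitude on |10101> is 0. Key observation: gates 10-13 undo each other exactly, leaving only the rest of the circuit to track.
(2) In the final state, YIYZZ has expectation 0.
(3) The observable ZYZXY averages to 0.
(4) A full measurement returns |01111> with probability 1/2.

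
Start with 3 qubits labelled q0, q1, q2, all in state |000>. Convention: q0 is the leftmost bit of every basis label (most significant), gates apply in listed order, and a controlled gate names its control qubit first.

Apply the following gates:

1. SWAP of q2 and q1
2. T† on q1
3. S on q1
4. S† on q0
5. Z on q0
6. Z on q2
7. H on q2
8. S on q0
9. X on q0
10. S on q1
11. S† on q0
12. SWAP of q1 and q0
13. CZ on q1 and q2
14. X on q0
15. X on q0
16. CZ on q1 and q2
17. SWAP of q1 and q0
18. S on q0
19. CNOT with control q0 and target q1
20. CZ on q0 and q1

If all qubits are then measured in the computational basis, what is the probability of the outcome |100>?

The probability of measuring |100> is 0. Key observation: steps 12-17 multiply out to the identity, so the circuit reduces to the remaining gates.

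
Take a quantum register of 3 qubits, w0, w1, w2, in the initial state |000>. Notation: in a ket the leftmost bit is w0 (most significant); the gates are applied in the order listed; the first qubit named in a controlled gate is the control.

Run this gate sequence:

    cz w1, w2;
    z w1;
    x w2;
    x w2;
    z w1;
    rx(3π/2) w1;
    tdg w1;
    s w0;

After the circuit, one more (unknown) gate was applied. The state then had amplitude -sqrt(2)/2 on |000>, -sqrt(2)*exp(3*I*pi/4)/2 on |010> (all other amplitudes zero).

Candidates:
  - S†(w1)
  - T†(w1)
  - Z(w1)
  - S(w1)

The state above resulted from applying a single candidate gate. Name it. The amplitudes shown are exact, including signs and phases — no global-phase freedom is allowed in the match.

The applied gate was S(w1). Key observation: steps 2-5 multiply out to the identity, so the circuit reduces to the remaining gates.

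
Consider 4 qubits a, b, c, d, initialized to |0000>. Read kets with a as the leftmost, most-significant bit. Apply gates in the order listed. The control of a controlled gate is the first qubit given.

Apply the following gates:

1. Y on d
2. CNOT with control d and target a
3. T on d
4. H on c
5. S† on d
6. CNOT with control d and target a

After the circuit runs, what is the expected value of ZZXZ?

In the final state, ZZXZ has expectation -1.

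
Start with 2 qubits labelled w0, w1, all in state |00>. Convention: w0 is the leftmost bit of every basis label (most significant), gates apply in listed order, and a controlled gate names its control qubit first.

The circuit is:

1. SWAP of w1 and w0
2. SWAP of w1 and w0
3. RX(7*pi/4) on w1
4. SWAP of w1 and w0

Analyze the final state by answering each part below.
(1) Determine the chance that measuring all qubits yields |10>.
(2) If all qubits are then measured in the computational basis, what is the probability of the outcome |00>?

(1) A full measurement returns |10> with probability 1/2 - sqrt(2)/4.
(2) The probability of measuring |00> is sqrt(2)/4 + 1/2.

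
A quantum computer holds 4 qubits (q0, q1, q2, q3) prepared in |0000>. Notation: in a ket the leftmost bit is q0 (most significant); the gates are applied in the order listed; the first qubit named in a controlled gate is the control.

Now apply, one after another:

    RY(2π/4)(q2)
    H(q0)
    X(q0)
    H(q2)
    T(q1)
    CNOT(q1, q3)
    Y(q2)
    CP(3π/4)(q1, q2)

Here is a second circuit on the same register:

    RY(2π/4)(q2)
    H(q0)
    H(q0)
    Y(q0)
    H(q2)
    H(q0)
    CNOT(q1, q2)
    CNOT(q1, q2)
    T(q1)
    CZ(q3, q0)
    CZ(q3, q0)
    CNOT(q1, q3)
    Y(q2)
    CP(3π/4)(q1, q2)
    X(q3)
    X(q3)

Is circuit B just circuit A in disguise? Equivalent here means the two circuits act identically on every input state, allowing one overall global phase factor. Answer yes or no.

No, they are not equivalent — no single phase factor reconciles the two unitaries.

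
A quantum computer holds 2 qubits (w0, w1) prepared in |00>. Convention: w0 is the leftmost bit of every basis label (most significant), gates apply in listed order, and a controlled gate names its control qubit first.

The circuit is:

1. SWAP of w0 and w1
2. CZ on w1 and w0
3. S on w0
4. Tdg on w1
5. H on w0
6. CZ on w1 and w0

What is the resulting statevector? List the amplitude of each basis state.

The final amplitudes are sqrt(2)/2 on |00>, 0 on |01>, sqrt(2)/2 on |10>, 0 on |11>.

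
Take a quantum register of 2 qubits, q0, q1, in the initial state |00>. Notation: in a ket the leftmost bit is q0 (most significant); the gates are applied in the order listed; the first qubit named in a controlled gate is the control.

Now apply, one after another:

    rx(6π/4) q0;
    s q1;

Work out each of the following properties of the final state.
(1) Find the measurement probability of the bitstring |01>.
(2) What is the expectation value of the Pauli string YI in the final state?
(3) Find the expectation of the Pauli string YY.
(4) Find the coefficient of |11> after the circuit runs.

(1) The probability of measuring |01> is 0.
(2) The observable YI averages to 1.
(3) The observable YY averages to 0.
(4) The amplitude on |11> is 0.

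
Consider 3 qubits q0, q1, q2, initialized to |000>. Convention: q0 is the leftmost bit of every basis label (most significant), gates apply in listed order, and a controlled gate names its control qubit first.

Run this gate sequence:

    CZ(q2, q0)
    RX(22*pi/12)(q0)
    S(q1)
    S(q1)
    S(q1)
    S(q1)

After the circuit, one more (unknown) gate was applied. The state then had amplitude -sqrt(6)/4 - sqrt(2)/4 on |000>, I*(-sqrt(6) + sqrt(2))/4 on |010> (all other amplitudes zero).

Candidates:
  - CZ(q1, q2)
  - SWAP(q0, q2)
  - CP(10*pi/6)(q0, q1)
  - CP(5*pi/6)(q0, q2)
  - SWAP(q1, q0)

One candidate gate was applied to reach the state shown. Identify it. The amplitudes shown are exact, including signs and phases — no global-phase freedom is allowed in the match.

The applied gate was SWAP(q1, q0). Key observation: gates 3-6 undo each other exactly, leaving only the rest of the circuit to track.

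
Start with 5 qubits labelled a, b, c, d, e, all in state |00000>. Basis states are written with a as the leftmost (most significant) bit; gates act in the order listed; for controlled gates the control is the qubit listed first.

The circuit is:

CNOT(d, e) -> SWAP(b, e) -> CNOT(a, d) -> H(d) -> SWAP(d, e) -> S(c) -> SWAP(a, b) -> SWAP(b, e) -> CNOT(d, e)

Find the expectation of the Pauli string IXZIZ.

The observable IXZIZ averages to 1.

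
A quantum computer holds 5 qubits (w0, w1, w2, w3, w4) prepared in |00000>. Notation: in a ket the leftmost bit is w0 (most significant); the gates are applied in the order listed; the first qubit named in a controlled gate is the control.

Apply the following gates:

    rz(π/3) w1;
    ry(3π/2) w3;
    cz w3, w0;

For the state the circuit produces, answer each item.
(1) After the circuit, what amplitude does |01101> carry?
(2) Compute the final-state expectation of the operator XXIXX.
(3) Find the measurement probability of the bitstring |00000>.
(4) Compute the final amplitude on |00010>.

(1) The final state's coefficient on |01101> equals 0.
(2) The observable XXIXX averages to 0.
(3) Outcome |00000> occurs with probability 1/2.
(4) The final state's coefficient on |00010> equals -sqrt(2)*exp(5*I*pi/6)/2.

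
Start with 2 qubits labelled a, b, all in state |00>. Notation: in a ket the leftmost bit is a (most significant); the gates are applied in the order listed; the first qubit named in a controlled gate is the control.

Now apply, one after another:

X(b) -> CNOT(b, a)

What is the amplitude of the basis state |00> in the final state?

The final state's coefficient on |00> equals 0.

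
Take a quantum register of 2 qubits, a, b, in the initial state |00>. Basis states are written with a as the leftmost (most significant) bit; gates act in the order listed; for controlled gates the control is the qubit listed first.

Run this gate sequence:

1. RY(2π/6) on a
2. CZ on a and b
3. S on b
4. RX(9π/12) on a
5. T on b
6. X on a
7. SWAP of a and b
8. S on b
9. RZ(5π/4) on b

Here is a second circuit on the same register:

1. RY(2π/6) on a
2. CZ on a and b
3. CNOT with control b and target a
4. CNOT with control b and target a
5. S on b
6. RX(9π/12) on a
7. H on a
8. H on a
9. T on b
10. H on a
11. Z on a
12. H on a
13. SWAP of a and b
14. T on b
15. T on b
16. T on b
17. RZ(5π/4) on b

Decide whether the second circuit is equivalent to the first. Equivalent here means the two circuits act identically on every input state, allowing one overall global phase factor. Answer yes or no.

No, they are not equivalent — no single phase factor reconciles the two unitaries.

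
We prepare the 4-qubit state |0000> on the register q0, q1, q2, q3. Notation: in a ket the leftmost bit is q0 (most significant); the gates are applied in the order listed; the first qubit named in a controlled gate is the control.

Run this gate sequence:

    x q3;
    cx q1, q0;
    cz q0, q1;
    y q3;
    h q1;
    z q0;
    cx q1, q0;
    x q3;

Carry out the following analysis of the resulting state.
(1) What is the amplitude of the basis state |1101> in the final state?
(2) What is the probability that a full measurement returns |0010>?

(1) |1101> carries amplitude -sqrt(2)*I/2 in the final state.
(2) Outcome |0010> occurs with probability 0.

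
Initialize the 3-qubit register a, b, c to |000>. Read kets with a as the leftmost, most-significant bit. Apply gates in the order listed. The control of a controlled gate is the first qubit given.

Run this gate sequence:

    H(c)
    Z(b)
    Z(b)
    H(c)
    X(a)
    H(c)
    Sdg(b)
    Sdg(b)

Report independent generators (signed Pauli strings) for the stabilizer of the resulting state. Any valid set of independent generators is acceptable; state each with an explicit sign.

One valid set of independent stabilizer generators is +IIX, -ZII, +IZI (any independent generating set of the same group is equally correct). Key observation: gates 1-4 undo each other exactly, leaving only the rest of the circuit to track.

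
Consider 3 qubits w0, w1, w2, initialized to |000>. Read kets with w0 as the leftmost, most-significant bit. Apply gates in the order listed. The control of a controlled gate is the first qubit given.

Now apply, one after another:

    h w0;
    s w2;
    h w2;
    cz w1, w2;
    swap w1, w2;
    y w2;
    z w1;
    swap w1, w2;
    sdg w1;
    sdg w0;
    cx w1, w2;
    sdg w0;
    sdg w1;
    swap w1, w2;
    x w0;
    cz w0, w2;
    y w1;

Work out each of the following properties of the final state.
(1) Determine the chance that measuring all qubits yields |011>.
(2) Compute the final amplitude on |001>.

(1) Outcome |011> occurs with probability 1/4.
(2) The final state's coefficient on |001> equals 1/2.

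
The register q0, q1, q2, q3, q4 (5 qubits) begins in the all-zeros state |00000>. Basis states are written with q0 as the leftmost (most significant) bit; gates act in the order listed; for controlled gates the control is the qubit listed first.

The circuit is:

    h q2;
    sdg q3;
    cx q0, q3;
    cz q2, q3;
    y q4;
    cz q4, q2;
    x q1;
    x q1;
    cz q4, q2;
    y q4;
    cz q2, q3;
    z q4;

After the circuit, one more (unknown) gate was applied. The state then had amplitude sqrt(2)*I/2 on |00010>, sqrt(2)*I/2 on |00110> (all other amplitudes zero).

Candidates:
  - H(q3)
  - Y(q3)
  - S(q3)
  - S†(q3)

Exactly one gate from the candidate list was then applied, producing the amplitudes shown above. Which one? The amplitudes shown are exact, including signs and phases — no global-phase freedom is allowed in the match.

The unique candidate consistent with the amplitudes is Y(q3). Key observation: steps 4-11 multiply out to the identity, so the circuit reduces to the remaining gates.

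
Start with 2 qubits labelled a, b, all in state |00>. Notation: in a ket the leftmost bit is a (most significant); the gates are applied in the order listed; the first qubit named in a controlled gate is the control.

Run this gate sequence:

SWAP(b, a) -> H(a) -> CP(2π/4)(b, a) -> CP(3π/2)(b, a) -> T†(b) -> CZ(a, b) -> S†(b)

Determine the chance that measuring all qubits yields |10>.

The probability of measuring |10> is 1/2.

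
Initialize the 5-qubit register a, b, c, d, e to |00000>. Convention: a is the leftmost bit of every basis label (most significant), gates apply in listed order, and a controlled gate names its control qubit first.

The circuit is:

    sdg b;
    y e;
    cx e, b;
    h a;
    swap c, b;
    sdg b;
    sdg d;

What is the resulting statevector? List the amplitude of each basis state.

The resulting statevector has amplitude sqrt(2)*I/2 on |00101>, sqrt(2)*I/2 on |10101>, and 0 on every other basis state.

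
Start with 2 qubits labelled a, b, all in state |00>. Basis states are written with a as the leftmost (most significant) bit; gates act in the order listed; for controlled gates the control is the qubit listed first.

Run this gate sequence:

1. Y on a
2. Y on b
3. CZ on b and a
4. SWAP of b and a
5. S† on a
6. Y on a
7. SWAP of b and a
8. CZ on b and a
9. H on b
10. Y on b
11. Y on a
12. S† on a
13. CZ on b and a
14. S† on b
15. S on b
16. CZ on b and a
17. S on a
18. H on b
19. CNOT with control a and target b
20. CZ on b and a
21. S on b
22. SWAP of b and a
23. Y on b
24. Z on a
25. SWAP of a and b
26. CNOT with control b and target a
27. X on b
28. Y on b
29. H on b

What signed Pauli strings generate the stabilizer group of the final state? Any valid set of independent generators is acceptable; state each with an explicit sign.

The stabilizer group can be generated by -IX, +ZI, among other valid generating sets. Key observation: gates 13-16 undo each other exactly, leaving only the rest of the circuit to track.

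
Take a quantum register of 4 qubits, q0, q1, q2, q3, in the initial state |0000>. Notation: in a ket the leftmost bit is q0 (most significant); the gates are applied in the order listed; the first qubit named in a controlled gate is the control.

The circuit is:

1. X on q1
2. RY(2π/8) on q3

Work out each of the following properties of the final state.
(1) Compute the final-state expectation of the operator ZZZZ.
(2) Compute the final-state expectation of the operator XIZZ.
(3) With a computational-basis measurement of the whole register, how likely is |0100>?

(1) In the final state, ZZZZ has expectation -sqrt(2)/2.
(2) The expectation value of XIZZ is 0.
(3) A full measurement returns |0100> with probability sqrt(2)/4 + 1/2.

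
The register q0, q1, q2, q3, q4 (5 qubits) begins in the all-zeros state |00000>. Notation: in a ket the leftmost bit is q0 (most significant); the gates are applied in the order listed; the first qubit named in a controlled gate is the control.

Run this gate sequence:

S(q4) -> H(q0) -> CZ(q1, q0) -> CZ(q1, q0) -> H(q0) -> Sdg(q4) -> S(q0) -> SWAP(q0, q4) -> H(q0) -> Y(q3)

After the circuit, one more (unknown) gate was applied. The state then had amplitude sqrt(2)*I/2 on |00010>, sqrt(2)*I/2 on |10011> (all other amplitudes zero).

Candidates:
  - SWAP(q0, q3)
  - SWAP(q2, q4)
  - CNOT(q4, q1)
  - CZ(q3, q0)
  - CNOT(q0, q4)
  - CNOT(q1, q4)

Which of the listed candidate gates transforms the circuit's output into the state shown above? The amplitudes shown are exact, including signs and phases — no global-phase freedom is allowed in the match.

The applied gate was CNOT(q0, q4). Key observation: gates 1-6 undo each other exactly, leaving only the rest of the circuit to track.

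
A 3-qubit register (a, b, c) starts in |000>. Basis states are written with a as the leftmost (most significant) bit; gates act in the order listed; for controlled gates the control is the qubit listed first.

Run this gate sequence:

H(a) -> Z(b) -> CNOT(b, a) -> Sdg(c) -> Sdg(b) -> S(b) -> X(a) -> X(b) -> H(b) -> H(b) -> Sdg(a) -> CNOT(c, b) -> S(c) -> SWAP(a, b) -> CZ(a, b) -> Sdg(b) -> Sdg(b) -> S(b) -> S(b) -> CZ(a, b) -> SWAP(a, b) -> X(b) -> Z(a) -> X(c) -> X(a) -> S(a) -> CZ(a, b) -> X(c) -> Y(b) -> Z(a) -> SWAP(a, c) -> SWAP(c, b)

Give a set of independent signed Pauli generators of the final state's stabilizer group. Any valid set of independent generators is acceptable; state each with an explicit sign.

The stabilizer group can be generated by -IXI, +ZII, -IIZ, among other valid generating sets. Key observation: steps 14-21 multiply out to the identity, so the circuit reduces to the remaining gates.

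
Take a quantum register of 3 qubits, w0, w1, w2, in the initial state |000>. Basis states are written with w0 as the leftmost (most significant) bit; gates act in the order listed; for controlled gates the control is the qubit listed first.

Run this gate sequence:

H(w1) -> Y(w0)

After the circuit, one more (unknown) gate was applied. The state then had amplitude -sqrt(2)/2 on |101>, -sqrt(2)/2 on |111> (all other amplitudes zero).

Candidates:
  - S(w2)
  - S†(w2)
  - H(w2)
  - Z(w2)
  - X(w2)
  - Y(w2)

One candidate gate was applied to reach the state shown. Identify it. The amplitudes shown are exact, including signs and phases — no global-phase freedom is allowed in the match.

The applied gate was Y(w2).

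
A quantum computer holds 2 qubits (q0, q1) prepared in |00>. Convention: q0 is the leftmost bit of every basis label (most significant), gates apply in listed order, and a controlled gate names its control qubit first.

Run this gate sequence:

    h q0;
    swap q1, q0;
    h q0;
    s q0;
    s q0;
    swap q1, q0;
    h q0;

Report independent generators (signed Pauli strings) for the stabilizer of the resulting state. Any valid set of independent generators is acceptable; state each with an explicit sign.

The final state is stabilized by the group generated by -IX, +ZI; other independent generating sets are equally valid.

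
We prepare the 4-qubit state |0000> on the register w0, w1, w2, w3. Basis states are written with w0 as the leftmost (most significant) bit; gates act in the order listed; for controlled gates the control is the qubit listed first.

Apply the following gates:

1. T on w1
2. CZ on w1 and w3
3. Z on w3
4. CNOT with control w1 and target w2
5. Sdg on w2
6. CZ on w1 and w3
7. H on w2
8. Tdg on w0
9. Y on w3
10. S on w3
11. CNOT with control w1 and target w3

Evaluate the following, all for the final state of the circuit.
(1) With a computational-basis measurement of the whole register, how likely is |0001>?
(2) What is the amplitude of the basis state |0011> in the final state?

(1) The probability of measuring |0001> is 1/2.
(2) |0011> carries amplitude -sqrt(2)/2 in the final state.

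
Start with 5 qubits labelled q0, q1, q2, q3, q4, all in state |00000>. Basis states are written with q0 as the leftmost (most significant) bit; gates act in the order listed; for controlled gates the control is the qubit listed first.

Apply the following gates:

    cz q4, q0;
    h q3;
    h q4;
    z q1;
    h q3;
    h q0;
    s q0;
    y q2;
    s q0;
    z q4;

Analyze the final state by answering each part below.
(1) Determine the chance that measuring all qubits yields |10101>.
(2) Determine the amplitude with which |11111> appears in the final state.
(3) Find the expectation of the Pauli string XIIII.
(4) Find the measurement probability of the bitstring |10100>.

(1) A full measurement returns |10101> with probability 1/4.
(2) |11111> carries amplitude 0 in the final state.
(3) In the final state, XIIII has expectation -1.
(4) A full measurement returns |10100> with probability 1/4.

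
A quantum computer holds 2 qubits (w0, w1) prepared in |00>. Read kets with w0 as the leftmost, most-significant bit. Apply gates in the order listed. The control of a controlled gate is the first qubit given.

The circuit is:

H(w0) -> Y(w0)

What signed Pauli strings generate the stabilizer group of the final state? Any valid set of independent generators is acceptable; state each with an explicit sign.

The stabilizer group can be generated by -XI, +IZ, among other valid generating sets.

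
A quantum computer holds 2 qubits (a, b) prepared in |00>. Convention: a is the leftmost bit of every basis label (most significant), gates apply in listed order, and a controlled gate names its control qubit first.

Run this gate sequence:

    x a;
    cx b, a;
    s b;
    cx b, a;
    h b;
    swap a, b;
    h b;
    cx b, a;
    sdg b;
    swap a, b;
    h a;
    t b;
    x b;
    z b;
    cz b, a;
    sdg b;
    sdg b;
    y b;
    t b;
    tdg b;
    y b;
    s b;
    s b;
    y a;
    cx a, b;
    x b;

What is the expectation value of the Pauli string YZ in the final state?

The expectation value of YZ is -sqrt(2)/2. Key observation: the block from step 16 through step 23 cancels to the identity and can be dropped.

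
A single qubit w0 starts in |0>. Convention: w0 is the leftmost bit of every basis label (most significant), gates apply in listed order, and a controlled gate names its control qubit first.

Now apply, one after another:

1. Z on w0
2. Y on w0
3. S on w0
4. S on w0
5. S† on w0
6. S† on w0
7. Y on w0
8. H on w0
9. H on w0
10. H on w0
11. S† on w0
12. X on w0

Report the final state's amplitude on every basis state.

The resulting statevector has amplitude -sqrt(2)*I/2 on |0>, sqrt(2)/2 on |1>. Key observation: gates 2-7 undo each other exactly, leaving only the rest of the circuit to track.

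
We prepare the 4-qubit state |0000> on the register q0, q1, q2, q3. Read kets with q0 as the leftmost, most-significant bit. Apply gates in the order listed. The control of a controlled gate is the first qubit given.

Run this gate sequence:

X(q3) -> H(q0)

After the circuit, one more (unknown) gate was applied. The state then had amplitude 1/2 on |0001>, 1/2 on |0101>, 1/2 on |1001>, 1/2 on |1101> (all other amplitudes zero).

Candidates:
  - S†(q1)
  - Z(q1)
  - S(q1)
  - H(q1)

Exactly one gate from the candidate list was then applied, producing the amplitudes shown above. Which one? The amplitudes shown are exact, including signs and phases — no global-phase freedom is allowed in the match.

The unique candidate consistent with the amplitudes is H(q1).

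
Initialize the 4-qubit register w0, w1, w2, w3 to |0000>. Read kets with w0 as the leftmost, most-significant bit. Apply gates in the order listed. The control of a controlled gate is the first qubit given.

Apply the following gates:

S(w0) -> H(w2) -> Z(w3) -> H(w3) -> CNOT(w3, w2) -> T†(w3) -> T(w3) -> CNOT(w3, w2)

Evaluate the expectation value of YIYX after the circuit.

The expectation value of YIYX is 0. Key observation: gates 5-8 undo each other exactly, leaving only the rest of the circuit to track.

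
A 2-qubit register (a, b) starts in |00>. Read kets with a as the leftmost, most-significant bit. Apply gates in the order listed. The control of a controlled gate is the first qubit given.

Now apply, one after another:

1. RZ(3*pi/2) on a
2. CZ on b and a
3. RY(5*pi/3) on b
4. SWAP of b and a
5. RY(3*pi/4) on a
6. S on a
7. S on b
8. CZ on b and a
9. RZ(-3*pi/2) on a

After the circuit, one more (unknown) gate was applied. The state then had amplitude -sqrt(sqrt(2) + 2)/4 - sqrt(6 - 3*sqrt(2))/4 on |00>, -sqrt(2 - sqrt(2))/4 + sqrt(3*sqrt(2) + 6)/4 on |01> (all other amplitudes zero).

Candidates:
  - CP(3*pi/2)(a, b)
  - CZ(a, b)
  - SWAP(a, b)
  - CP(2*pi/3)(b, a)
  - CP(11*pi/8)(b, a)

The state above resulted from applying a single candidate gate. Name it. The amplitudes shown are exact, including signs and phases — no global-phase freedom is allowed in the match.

The unique candidate consistent with the amplitudes is SWAP(a, b).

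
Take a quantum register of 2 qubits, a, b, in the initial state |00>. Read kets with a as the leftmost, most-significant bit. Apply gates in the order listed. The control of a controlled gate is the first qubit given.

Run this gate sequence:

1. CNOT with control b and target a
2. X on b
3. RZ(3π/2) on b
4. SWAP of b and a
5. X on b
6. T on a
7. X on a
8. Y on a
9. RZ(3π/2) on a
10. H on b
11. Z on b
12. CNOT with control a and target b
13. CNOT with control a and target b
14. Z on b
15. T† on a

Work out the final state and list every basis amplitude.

The resulting statevector has amplitude 0 on |00>, 0 on |01>, sqrt(2)/2 on |10>, -sqrt(2)/2 on |11>. Key observation: the block from step 11 through step 14 cancels to the identity and can be dropped.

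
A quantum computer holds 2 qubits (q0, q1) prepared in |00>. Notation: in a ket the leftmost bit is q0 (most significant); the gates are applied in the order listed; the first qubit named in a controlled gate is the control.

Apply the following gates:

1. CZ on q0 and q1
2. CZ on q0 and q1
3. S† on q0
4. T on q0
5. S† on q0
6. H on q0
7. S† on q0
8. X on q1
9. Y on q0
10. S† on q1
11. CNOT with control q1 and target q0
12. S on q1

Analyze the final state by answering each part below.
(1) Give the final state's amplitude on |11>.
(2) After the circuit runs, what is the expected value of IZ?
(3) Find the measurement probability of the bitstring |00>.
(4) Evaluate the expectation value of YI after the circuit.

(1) The final state's coefficient on |11> equals -sqrt(2)/2. Key observation: gates 1-2 undo each other exactly, leaving only the rest of the circuit to track.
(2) The observable IZ averages to -1.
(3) The probability of measuring |00> is 0.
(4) In the final state, YI has expectation 1.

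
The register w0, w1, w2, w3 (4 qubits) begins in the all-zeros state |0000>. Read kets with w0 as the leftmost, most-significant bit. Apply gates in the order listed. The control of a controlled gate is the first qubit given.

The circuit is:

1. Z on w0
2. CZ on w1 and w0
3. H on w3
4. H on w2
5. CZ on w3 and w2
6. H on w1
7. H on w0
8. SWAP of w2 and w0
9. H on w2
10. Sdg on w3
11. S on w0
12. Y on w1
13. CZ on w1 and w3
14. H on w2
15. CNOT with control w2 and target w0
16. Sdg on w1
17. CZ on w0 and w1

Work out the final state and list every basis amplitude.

After the circuit, the state carries amplitude -I/4 on |0000>, -1/4 on |0001>, 1/4 on |0010>, I/4 on |0011>, 1/4 on |0100>, I/4 on |0101>, I/4 on |0110>, 1/4 on |0111>, 1/4 on |1000>, I/4 on |1001>, -I/4 on |1010>, -1/4 on |1011>, -I/4 on |1100>, -1/4 on |1101>, -1/4 on |1110>, -I/4 on |1111>.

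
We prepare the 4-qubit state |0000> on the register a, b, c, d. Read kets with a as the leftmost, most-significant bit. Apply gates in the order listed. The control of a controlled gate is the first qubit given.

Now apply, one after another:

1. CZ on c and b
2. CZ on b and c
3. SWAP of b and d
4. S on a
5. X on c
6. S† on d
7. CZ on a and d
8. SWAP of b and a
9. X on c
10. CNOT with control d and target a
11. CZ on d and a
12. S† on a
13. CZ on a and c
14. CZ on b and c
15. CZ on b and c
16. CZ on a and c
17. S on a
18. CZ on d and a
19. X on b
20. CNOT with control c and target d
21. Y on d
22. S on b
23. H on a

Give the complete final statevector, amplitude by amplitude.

After the circuit, the state carries amplitude -sqrt(2)/2 on |0101>, -sqrt(2)/2 on |1101>, and 0 on every other basis state. Key observation: gates 11-18 undo each other exactly, leaving only the rest of the circuit to track.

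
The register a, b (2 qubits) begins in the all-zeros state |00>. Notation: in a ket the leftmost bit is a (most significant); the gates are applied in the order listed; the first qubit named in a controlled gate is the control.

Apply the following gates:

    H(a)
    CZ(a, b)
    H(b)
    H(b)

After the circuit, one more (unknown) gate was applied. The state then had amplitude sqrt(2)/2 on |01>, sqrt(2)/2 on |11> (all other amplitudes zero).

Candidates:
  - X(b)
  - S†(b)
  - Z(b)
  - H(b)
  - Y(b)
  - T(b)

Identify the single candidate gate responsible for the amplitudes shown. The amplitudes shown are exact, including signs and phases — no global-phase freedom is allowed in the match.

It was X(b) that produced the state shown.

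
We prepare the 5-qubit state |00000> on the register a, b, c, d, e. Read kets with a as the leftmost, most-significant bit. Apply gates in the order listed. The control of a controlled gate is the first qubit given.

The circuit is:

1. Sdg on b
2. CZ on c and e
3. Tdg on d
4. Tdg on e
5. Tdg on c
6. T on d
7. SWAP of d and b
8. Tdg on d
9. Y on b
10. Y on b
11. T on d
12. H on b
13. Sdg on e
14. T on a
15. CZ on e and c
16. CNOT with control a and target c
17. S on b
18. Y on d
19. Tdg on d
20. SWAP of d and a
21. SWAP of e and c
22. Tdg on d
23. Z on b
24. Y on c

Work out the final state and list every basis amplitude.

The final amplitudes are sqrt(2)*exp(3*I*pi/4)/2 on |10100>, sqrt(2)*exp(I*pi/4)/2 on |11100>, and 0 on every other basis state. Key observation: gates 8-11 undo each other exactly, leaving only the rest of the circuit to track.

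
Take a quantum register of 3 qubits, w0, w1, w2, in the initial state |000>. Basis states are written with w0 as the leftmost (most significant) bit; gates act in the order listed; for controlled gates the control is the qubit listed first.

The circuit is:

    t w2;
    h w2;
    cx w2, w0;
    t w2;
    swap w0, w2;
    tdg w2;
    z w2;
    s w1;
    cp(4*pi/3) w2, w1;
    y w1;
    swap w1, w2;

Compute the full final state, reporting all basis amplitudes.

The final amplitudes are sqrt(2)*I/2 on |001>, -sqrt(2)*I/2 on |111>, and 0 on every other basis state.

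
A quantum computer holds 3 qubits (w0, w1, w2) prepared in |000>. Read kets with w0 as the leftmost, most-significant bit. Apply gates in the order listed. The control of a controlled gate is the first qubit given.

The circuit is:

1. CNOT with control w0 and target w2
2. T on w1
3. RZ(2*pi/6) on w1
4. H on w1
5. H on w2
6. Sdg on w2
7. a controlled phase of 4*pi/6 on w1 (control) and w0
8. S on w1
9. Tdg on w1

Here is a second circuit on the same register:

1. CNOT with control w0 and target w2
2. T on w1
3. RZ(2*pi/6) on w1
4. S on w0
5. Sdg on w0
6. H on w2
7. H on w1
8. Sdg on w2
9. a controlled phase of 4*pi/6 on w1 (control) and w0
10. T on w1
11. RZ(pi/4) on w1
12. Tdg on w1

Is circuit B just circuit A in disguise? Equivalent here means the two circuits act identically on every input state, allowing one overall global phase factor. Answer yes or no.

Yes — the two circuits implement the same unitary up to a global phase.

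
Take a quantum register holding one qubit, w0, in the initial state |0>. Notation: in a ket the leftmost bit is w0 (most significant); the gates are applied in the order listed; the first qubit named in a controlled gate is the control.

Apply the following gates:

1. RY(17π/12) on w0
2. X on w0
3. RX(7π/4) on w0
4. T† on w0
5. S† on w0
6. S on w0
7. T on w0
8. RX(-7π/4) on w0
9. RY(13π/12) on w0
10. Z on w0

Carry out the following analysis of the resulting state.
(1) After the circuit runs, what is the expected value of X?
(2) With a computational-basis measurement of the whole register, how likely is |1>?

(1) In the final state, X has expectation -sqrt(3)/2. Key observation: the block from step 3 through step 8 cancels to the identity and can be dropped.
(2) A full measurement returns |1> with probability 3/4.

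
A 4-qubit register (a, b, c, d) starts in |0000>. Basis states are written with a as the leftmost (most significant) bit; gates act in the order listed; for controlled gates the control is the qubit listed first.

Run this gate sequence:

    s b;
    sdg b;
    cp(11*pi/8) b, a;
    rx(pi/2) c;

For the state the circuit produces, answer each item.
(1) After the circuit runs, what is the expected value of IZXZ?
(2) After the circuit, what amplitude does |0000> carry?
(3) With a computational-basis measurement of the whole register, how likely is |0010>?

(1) In the final state, IZXZ has expectation 0. Key observation: the block from step 1 through step 2 cancels to the identity and can be dropped.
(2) |0000> carries amplitude sqrt(2)/2 in the final state.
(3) A full measurement returns |0010> with probability 1/2.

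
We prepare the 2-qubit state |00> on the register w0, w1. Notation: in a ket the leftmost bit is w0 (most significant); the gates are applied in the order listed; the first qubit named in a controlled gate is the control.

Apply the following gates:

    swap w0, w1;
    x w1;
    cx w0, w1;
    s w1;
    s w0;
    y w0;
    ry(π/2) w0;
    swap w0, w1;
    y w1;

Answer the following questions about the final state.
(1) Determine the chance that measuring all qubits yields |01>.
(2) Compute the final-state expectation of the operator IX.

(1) A full measurement returns |01> with probability 0.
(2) In the final state, IX has expectation 1.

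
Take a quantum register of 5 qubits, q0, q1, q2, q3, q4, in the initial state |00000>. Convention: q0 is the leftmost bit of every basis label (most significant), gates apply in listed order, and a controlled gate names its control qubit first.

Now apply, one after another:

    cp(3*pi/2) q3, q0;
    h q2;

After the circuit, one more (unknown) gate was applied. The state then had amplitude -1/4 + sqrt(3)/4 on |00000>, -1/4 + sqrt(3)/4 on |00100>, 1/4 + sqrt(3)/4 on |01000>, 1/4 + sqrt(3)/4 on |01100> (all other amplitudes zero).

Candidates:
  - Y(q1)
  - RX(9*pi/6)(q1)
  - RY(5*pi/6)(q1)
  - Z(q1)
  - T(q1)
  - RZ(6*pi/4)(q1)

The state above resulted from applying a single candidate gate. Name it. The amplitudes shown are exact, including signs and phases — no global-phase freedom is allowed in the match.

It was RY(5*pi/6)(q1) that produced the state shown.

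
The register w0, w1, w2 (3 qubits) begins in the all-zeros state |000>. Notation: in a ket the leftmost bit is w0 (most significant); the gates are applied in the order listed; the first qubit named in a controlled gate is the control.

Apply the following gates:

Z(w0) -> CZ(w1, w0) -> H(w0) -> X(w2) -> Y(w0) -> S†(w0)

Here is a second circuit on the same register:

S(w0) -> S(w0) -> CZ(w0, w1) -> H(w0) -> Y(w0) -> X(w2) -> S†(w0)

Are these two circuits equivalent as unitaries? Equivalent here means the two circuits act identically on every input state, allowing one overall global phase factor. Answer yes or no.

Yes — the two circuits implement the same unitary up to a global phase.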